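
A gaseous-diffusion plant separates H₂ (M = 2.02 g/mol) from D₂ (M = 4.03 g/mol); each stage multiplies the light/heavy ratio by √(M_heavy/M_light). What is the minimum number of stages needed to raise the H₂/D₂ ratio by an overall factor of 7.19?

Single-stage factor α = √(4.03/2.02), so ln α = ½ ln(1.99505) = 0.3453.
Need α^N ≥ 7.19 ⇒ N ≥ ln(7.19) / ln α = 1.973 / 0.3453 = 5.71.
Minimum whole number of stages: N = 6.

6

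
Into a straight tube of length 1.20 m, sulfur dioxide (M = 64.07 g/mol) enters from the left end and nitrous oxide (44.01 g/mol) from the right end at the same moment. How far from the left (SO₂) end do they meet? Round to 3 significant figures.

0.544 m

Graham's law gives d_SO₂/d_N₂O = rate_SO₂/rate_N₂O = √(M_N₂O/M_SO₂) = √(44.01/64.07) = 0.8288.
With d_SO₂ + d_N₂O = 1.20 m, d_N₂O = 1.20/(1 + 0.8288) = 0.6562 m.
d_SO₂ = 1.20 − 0.6562 = 0.544 m.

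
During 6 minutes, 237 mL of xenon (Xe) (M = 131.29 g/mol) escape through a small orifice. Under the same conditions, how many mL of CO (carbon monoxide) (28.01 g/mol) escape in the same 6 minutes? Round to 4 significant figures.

513.1 mL

From Graham's law, rate_CO/rate_Xe = √(M_Xe/M_CO) = √(131.29/28.01) = √4.687 = 2.165.
So the volume for CO is 237 × 2.165 = 513.1 mL.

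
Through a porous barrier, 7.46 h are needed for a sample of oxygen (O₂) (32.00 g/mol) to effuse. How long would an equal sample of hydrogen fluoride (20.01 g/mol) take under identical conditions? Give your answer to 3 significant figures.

5.90 h

Since effusion rate ∝ 1/√M, t_HF/t_O₂ = √(M_HF/M_O₂) = √(20.01/32.00) = √0.6253 = 0.7908.
So the time for HF is 7.46 × 0.7908 = 5.90 h.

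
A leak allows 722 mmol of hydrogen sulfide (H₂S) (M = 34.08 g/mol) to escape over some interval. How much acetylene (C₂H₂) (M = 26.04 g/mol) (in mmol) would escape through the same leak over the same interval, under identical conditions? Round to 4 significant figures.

826.0 mmol

From Graham's law, rate_C₂H₂/rate_H₂S = √(M_H₂S/M_C₂H₂) = √(34.08/26.04) = √1.309 = 1.144.
So the amount for C₂H₂ is 722 × 1.144 = 826.0 mmol.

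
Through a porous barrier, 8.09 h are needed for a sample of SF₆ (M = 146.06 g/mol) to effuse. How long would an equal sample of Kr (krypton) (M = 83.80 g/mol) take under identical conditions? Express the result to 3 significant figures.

From Graham's law, t_Kr/t_SF₆ = √(M_Kr/M_SF₆) = √(83.80/146.06) = √0.5737 = 0.7575.
So the time for Kr is 8.09 × 0.7575 = 6.13 h.

6.13 h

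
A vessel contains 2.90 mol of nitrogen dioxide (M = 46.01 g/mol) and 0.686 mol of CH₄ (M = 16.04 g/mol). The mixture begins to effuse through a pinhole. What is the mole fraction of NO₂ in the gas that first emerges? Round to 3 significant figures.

Each component's effusion rate ∝ (its partial pressure)·(1/√M) ∝ n_i/√M_i.
x_NO₂(eff) = (n_NO₂/√M_NO₂) / (n_NO₂/√M_NO₂ + n_CH₄/√M_CH₄)
= (2.90/√46.01) / (2.90/√46.01 + 0.686/√16.04) = 0.4275/(0.4275 + 0.1713) = 0.714.

0.714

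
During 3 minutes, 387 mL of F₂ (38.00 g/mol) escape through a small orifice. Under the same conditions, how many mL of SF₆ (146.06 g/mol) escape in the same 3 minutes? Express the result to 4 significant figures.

197.4 mL

From Graham's law, rate_SF₆/rate_F₂ = √(M_F₂/M_SF₆) = √(38.00/146.06) = √0.2602 = 0.5101.
So the volume for SF₆ is 387 × 0.5101 = 197.4 mL.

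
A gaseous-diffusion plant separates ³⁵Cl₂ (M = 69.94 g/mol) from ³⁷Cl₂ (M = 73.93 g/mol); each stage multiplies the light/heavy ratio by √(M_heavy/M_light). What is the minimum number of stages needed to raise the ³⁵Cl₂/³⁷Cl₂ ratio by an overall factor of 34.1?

128

Per stage α = (73.93/69.94)^(1/2) = 1.05705^0.5, giving ln α = 0.02774.
Need α^N ≥ 34.1 ⇒ N ≥ ln(34.1) / ln α = 3.529 / 0.02774 = 127.23.
Minimum whole number of stages: N = 128.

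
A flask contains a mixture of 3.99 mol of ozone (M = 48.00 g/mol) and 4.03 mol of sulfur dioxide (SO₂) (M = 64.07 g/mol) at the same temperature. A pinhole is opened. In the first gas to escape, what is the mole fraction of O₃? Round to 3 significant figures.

0.534

Rate_i ∝ x_i/√M_i (Graham's law weighted by mole fraction), so the effusate composition follows n_i/√M_i.
x_O₃(eff) = (n_O₃/√M_O₃) / (n_O₃/√M_O₃ + n_SO₂/√M_SO₂)
= (3.99/√48.00) / (3.99/√48.00 + 4.03/√64.07) = 0.5759/(0.5759 + 0.5035) = 0.534.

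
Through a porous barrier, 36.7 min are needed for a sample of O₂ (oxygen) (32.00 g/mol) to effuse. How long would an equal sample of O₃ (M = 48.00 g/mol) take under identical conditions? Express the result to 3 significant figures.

Since effusion rate ∝ 1/√M, t_O₃/t_O₂ = √(M_O₃/M_O₂) = √(48.00/32.00) = √1.500 = 1.225.
So the time for O₃ is 36.7 × 1.225 = 44.9 min.

44.9 min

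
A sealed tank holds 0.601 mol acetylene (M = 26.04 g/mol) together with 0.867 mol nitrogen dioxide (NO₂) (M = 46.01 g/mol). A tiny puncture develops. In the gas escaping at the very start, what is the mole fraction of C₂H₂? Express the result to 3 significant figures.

Rate_i ∝ x_i/√M_i (Graham's law weighted by mole fraction), so the effusate composition follows n_i/√M_i.
Mole fraction of C₂H₂ in the effusate = (n_C₂H₂/√M_C₂H₂) / (n_C₂H₂/√M_C₂H₂ + n_NO₂/√M_NO₂)
= (0.601/√26.04) / (0.601/√26.04 + 0.867/√46.01) = 0.1178/(0.1178 + 0.1278) = 0.480.

0.480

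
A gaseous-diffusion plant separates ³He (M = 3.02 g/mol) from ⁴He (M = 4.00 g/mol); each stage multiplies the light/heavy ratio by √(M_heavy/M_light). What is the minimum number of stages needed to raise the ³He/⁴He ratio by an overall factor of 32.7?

25

Single-stage factor α = √(4.00/3.02), so ln α = ½ ln(1.32450) = 0.1405.
Need α^N ≥ 32.7 ⇒ N ≥ ln(32.7) / ln α = 3.487 / 0.1405 = 24.82.
Rounding up, N = 25 stages.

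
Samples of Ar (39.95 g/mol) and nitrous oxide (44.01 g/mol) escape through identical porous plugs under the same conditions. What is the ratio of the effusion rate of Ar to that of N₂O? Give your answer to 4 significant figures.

By Graham's law, rate_Ar/rate_N₂O = √(M_N₂O/M_Ar) = √(44.01/39.95) = √1.102 = 1.050.

1.050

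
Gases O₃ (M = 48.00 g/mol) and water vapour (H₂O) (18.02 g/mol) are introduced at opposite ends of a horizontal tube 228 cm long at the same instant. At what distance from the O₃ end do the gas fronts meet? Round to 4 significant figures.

86.62 cm

Distances travelled in equal time are proportional to diffusion rates, so d_O₃/d_H₂O = √(M_H₂O/M_O₃) = √(18.02/48.00) = 0.6127.
With d_O₃ + d_H₂O = 228 cm, d_H₂O = 228/(1 + 0.6127) = 141.4 cm.
d_O₃ = 228 − 141.4 = 86.62 cm.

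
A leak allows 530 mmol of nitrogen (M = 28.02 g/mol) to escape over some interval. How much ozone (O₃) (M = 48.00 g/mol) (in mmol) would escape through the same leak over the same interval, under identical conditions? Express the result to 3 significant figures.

405 mmol

From Graham's law, rate_O₃/rate_N₂ = √(M_N₂/M_O₃) = √(28.02/48.00) = √0.5837 = 0.7640.
So the amount for O₃ is 530 × 0.7640 = 405 mmol.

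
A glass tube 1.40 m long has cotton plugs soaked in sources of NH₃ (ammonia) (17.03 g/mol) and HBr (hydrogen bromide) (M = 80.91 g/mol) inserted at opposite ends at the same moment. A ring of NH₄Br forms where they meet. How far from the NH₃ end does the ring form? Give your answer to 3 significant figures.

0.960 m

The fronts meet when d_NH₃ + d_HBr = L with d_NH₃/d_HBr = √(M_HBr/M_NH₃) (Graham's law). Here √(M_HBr/M_NH₃) = √(80.91/17.03) = 2.180.
With d_NH₃ + d_HBr = 1.40 m, d_HBr = 1.40/(1 + 2.180) = 0.4403 m.
d_NH₃ = 1.40 − 0.4403 = 0.960 m.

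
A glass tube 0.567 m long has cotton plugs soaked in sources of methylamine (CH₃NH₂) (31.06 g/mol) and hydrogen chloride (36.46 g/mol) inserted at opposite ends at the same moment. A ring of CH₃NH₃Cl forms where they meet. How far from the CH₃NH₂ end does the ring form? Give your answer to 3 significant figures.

0.295 m

In equal time, each gas travels a distance ∝ its rate ∝ 1/√M, so d_CH₃NH₂/d_HCl = √(M_HCl/M_CH₃NH₂) = √(36.46/31.06) = 1.083.
With d_CH₃NH₂ + d_HCl = 0.567 m, d_HCl = 0.567/(1 + 1.083) = 0.2721 m.
d_CH₃NH₂ = 0.567 − 0.2721 = 0.295 m.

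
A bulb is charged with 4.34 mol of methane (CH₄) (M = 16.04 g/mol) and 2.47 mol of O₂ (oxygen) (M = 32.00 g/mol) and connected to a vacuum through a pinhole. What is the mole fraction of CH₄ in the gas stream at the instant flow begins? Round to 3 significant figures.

Effusion rate of each component ∝ n_i/√M_i (partial pressure × 1/√M).
x_CH₄(eff) = (n_CH₄/√M_CH₄) / (n_CH₄/√M_CH₄ + n_O₂/√M_O₂)
= (4.34/√16.04) / (4.34/√16.04 + 2.47/√32.00) = 1.084/(1.084 + 0.4366) = 0.713.

0.713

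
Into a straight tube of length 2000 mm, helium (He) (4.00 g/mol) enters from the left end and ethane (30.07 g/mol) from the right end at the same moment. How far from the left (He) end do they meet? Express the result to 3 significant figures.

1470 mm

Distances travelled in equal time are proportional to diffusion rates, so d_He/d_C₂H₆ = √(M_C₂H₆/M_He) = √(30.07/4.00) = 2.742.
With d_He + d_C₂H₆ = 2000 mm, d_C₂H₆ = 2000/(1 + 2.742) = 534.5 mm.
d_He = 2000 − 534.5 = 1470 mm.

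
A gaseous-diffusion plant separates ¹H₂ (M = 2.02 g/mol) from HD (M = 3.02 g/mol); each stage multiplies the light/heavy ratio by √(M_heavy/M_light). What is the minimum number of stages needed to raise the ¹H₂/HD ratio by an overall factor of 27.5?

Per stage α = (3.02/2.02)^(1/2) = 1.49505^0.5, giving ln α = 0.2011.
Need α^N ≥ 27.5 ⇒ N ≥ ln(27.5) / ln α = 3.314 / 0.2011 = 16.48.
Minimum whole number of stages: N = 17.

17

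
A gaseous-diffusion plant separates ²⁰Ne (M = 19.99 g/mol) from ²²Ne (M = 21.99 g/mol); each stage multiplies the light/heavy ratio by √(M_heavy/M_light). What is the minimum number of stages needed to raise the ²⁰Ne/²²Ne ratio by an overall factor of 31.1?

73

Single-stage factor α = √(21.99/19.99), so ln α = ½ ln(1.10005) = 0.04768.
Need α^N ≥ 31.1 ⇒ N ≥ ln(31.1) / ln α = 3.437 / 0.04768 = 72.09.
So at least 73 stages are needed.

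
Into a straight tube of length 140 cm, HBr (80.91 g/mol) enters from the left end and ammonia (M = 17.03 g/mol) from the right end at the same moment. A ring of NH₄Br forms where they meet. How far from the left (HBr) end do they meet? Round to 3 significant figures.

In equal time, each gas travels a distance ∝ its rate ∝ 1/√M, so d_HBr/d_NH₃ = √(M_NH₃/M_HBr) = √(17.03/80.91) = 0.4588.
With d_HBr + d_NH₃ = 140 cm, d_NH₃ = 140/(1 + 0.4588) = 95.97 cm.
d_HBr = 140 − 95.97 = 44.0 cm.

44.0 cm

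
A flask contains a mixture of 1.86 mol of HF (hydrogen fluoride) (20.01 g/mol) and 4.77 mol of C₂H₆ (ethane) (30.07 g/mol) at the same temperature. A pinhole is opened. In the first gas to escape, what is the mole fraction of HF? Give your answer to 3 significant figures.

0.323

Each component's effusion rate ∝ (its partial pressure)·(1/√M) ∝ n_i/√M_i.
So x_HF in the escaping gas = (n_HF/√M_HF) / Σ(n_i/√M_i)
= (1.86/√20.01) / (1.86/√20.01 + 4.77/√30.07) = 0.4158/(0.4158 + 0.8699) = 0.323.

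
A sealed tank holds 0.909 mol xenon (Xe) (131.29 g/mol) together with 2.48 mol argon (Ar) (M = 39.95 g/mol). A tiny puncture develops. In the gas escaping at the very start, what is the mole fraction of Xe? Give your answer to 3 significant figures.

0.168

Effusion rate of each component ∝ n_i/√M_i (partial pressure × 1/√M).
So x_Xe in the escaping gas = (n_Xe/√M_Xe) / Σ(n_i/√M_i)
= (0.909/√131.29) / (0.909/√131.29 + 2.48/√39.95) = 0.07933/(0.07933 + 0.3924) = 0.168.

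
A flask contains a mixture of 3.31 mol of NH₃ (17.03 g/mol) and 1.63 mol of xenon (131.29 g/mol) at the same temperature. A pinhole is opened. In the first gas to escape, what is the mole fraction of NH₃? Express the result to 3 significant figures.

0.849

The effusion rate of species i is ∝ p_i/√M_i ∝ n_i/√M_i.
So x_NH₃ in the escaping gas = (n_NH₃/√M_NH₃) / Σ(n_i/√M_i)
= (3.31/√17.03) / (3.31/√17.03 + 1.63/√131.29) = 0.8021/(0.8021 + 0.1423) = 0.849.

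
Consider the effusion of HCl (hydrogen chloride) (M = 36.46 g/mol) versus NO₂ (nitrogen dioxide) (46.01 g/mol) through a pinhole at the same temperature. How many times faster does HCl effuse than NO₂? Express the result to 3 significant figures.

1.12

Using Graham's law: rate_HCl/rate_NO₂ = √(M_NO₂/M_HCl) = √(46.01/36.46) = √1.262 = 1.12.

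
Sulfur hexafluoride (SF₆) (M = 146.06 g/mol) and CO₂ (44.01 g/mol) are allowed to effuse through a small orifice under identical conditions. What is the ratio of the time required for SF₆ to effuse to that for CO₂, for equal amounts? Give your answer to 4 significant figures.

1.822

Since effusion rate ∝ 1/√M, t_SF₆/t_CO₂ = √(M_SF₆/M_CO₂) = √(146.06/44.01) = √3.319 = 1.822.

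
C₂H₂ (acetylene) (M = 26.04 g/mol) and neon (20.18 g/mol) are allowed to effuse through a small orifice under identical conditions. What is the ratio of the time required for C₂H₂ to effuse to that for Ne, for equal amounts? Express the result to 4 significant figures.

1.136

From Graham's law, t_C₂H₂/t_Ne = √(M_C₂H₂/M_Ne) = √(26.04/20.18) = √1.290 = 1.136.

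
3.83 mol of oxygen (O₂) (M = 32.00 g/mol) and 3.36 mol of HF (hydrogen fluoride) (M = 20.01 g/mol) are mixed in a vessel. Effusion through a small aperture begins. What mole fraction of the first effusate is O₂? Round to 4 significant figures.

0.4741

Effusion rate of each component ∝ n_i/√M_i (partial pressure × 1/√M).
x_O₂(eff) = (n_O₂/√M_O₂) / (n_O₂/√M_O₂ + n_HF/√M_HF)
= (3.83/√32.00) / (3.83/√32.00 + 3.36/√20.01) = 0.6771/(0.6771 + 0.7511) = 0.4741.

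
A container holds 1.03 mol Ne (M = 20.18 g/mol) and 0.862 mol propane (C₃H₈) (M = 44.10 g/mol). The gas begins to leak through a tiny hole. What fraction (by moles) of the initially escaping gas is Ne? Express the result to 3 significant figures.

0.639

Effusion rate of each component ∝ n_i/√M_i (partial pressure × 1/√M).
x_Ne(eff) = (n_Ne/√M_Ne) / (n_Ne/√M_Ne + n_C₃H₈/√M_C₃H₈)
= (1.03/√20.18) / (1.03/√20.18 + 0.862/√44.10) = 0.2293/(0.2293 + 0.1298) = 0.639.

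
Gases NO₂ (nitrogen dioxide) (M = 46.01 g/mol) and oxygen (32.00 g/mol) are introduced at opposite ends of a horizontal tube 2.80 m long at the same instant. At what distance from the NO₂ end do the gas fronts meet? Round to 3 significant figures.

1.27 m

The fronts meet when d_NO₂ + d_O₂ = L with d_NO₂/d_O₂ = √(M_O₂/M_NO₂) (Graham's law). Here √(M_O₂/M_NO₂) = √(32.00/46.01) = 0.8340.
With d_NO₂ + d_O₂ = 2.80 m, d_O₂ = 2.80/(1 + 0.8340) = 1.527 m.
d_NO₂ = 2.80 − 1.527 = 1.27 m.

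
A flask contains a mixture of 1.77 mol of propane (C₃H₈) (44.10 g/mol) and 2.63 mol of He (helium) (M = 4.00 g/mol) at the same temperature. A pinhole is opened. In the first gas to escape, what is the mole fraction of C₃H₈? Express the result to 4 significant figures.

Rate_i ∝ x_i/√M_i (Graham's law weighted by mole fraction), so the effusate composition follows n_i/√M_i.
Mole fraction of C₃H₈ in the effusate = (n_C₃H₈/√M_C₃H₈) / (n_C₃H₈/√M_C₃H₈ + n_He/√M_He)
= (1.77/√44.10) / (1.77/√44.10 + 2.63/√4.00) = 0.2665/(0.2665 + 1.315) = 0.1685.

0.1685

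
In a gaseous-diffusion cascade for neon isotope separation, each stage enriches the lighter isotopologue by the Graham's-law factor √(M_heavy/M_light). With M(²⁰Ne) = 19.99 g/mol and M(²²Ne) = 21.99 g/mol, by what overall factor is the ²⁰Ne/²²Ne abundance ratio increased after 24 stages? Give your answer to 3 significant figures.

3.14

Each stage multiplies the ratio by α = √(21.99/19.99), so after 24 stages the overall factor is α^24 = (21.99/19.99)^(24/2).
= 1.10005^12 = 3.14.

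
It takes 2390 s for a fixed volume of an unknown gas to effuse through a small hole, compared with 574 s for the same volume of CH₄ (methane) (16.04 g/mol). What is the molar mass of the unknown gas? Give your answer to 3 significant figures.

278 g/mol

Using Graham's law: t_X/t_CH₄ = √(M_X/M_CH₄).
2390/574 = 4.164 = √(M_X/16.04)
M_X = 16.04 × 4.164² = 16.04 × 17.34 = 278 g/mol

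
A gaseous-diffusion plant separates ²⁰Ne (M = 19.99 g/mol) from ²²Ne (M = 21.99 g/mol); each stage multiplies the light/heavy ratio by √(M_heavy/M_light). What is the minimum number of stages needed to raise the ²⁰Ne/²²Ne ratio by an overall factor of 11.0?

With α = √(21.99/19.99) per stage, ln α = ½ ln(1.10005) = 0.04768.
Need α^N ≥ 11.0 ⇒ N ≥ ln(11.0) / ln α = 2.398 / 0.04768 = 50.29.
Minimum whole number of stages: N = 51.

51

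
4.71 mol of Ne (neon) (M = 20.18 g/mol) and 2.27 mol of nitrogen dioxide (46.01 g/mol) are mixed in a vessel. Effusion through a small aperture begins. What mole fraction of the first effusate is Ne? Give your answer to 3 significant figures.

Each component's effusion rate ∝ (its partial pressure)·(1/√M) ∝ n_i/√M_i.
x_Ne(eff) = (n_Ne/√M_Ne) / (n_Ne/√M_Ne + n_NO₂/√M_NO₂)
= (4.71/√20.18) / (4.71/√20.18 + 2.27/√46.01) = 1.048/(1.048 + 0.3347) = 0.758.

0.758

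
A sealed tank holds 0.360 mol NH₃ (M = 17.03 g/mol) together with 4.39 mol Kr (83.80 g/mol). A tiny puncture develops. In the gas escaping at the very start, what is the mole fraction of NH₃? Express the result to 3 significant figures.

0.154

The effusion rate of species i is ∝ p_i/√M_i ∝ n_i/√M_i.
Mole fraction of NH₃ in the effusate = (n_NH₃/√M_NH₃) / (n_NH₃/√M_NH₃ + n_Kr/√M_Kr)
= (0.360/√17.03) / (0.360/√17.03 + 4.39/√83.80) = 0.08724/(0.08724 + 0.4796) = 0.154.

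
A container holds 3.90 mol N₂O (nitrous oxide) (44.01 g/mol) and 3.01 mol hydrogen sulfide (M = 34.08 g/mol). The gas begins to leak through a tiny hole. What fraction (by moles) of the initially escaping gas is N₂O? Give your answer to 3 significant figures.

0.533

Effusion rate of each component ∝ n_i/√M_i (partial pressure × 1/√M).
x_N₂O(eff) = (n_N₂O/√M_N₂O) / (n_N₂O/√M_N₂O + n_H₂S/√M_H₂S)
= (3.90/√44.01) / (3.90/√44.01 + 3.01/√34.08) = 0.5879/(0.5879 + 0.5156) = 0.533.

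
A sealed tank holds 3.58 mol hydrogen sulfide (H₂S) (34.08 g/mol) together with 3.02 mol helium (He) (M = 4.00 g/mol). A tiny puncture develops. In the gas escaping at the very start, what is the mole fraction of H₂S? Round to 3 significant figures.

Effusion rate of each component ∝ n_i/√M_i (partial pressure × 1/√M).
Mole fraction of H₂S in the effusate = (n_H₂S/√M_H₂S) / (n_H₂S/√M_H₂S + n_He/√M_He)
= (3.58/√34.08) / (3.58/√34.08 + 3.02/√4.00) = 0.6132/(0.6132 + 1.510) = 0.289.

0.289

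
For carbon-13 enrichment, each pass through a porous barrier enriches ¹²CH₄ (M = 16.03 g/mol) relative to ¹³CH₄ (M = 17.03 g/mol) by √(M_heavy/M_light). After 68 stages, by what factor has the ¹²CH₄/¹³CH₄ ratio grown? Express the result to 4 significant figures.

After 68 stages the ratio has grown by (√(17.03/16.03))^68 = (17.03/16.03)^(68/2).
= 1.06238^34 = 7.826.

7.826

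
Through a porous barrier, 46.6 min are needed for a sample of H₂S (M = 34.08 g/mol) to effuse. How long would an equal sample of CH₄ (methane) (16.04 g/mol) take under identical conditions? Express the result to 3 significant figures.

By Graham's law, t_CH₄/t_H₂S = √(M_CH₄/M_H₂S) = √(16.04/34.08) = √0.4707 = 0.6860.
So the time for CH₄ is 46.6 × 0.6860 = 32.0 min.

32.0 min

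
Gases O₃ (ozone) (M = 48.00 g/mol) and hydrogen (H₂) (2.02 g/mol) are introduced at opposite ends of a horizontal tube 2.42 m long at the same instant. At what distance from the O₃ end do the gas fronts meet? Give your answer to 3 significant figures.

Distances travelled in equal time are proportional to diffusion rates, so d_O₃/d_H₂ = √(M_H₂/M_O₃) = √(2.02/48.00) = 0.2051.
With d_O₃ + d_H₂ = 2.42 m, d_H₂ = 2.42/(1 + 0.2051) = 2.008 m.
d_O₃ = 2.42 − 2.008 = 0.412 m.

0.412 m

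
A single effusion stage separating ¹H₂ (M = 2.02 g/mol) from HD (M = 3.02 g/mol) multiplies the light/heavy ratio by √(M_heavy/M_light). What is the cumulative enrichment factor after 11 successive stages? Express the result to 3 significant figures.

Each stage multiplies the ratio by α = √(3.02/2.02), so after 11 stages the overall factor is α^11 = (3.02/2.02)^(11/2).
= 1.49505^(11/2) = 9.13.

9.13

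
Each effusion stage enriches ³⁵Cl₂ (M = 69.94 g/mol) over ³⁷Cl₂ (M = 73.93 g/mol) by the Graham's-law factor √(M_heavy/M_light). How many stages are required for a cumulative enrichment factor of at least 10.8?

86

Single-stage factor α = √(73.93/69.94), so ln α = ½ ln(1.05705) = 0.02774.
Need α^N ≥ 10.8 ⇒ N ≥ ln(10.8) / ln α = 2.380 / 0.02774 = 85.78.
So at least 86 stages are needed.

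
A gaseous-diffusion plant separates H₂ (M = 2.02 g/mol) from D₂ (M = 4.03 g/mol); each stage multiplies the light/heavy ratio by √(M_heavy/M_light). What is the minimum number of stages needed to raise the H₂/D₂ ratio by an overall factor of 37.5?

Per stage α = (4.03/2.02)^(1/2) = 1.99505^0.5, giving ln α = 0.3453.
Need α^N ≥ 37.5 ⇒ N ≥ ln(37.5) / ln α = 3.624 / 0.3453 = 10.50.
So at least 11 stages are needed.

11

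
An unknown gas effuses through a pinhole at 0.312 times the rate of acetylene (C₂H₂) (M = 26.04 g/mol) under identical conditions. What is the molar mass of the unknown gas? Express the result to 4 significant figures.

267.5 g/mol

Since effusion rate ∝ 1/√M, rate_X/rate_C₂H₂ = √(M_C₂H₂/M_X).
0.312 = √(26.04/M_X)
M_X = 26.04 / 0.312² = 26.04 / 0.09734 = 267.5 g/mol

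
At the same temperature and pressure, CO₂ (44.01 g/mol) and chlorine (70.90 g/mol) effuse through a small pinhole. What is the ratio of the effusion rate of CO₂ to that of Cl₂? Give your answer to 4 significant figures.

1.269

Graham's law gives rate_CO₂/rate_Cl₂ = √(M_Cl₂/M_CO₂) = √(70.90/44.01) = √1.611 = 1.269.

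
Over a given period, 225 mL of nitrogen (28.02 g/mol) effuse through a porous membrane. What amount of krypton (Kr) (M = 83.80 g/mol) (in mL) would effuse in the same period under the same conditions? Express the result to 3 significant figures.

130 mL

Since effusion rate ∝ 1/√M, rate_Kr/rate_N₂ = √(M_N₂/M_Kr) = √(28.02/83.80) = √0.3344 = 0.5782.
So the volume for Kr is 225 × 0.5782 = 130 mL.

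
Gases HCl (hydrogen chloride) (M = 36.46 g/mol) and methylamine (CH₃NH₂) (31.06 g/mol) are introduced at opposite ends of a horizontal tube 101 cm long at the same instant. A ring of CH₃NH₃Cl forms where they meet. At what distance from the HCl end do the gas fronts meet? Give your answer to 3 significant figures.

Graham's law gives d_HCl/d_CH₃NH₂ = rate_HCl/rate_CH₃NH₂ = √(M_CH₃NH₂/M_HCl) = √(31.06/36.46) = 0.9230.
With d_HCl + d_CH₃NH₂ = 101 cm, d_CH₃NH₂ = 101/(1 + 0.9230) = 52.52 cm.
d_HCl = 101 − 52.52 = 48.5 cm.

48.5 cm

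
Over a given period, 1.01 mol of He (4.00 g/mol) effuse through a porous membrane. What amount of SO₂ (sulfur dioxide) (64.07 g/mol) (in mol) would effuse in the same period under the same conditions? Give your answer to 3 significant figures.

0.252 mol

From Graham's law, rate_SO₂/rate_He = √(M_He/M_SO₂) = √(4.00/64.07) = √0.06243 = 0.2499.
So the amount for SO₂ is 1.01 × 0.2499 = 0.252 mol.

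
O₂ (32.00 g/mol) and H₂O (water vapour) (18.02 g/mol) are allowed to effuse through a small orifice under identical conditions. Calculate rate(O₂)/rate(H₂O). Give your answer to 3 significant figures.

From Graham's law, rate_O₂/rate_H₂O = √(M_H₂O/M_O₂) = √(18.02/32.00) = √0.5631 = 0.750.

0.750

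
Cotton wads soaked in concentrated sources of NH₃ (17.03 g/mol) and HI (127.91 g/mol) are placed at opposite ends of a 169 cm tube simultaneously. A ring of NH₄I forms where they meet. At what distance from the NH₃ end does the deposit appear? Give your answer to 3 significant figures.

Distances travelled in equal time are proportional to diffusion rates, so d_NH₃/d_HI = √(M_HI/M_NH₃) = √(127.91/17.03) = 2.741.
With d_NH₃ + d_HI = 169 cm, d_HI = 169/(1 + 2.741) = 45.18 cm.
d_NH₃ = 169 − 45.18 = 124 cm.

124 cm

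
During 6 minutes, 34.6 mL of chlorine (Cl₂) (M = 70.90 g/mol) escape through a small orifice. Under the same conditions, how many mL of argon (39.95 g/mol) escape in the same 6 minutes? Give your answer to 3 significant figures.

46.1 mL

Graham's law gives rate_Ar/rate_Cl₂ = √(M_Cl₂/M_Ar) = √(70.90/39.95) = √1.775 = 1.332.
So the volume for Ar is 34.6 × 1.332 = 46.1 mL.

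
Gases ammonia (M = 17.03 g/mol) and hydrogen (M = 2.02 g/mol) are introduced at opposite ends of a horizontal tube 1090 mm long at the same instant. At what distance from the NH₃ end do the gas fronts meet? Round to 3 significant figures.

In equal time, each gas travels a distance ∝ its rate ∝ 1/√M, so d_NH₃/d_H₂ = √(M_H₂/M_NH₃) = √(2.02/17.03) = 0.3444.
With d_NH₃ + d_H₂ = 1090 mm, d_H₂ = 1090/(1 + 0.3444) = 810.8 mm.
d_NH₃ = 1090 − 810.8 = 279 mm.

279 mm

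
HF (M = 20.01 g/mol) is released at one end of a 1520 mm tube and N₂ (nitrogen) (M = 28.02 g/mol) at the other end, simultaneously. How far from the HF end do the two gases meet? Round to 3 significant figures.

824 mm

The fronts meet when d_HF + d_N₂ = L with d_HF/d_N₂ = √(M_N₂/M_HF) (Graham's law). Here √(M_N₂/M_HF) = √(28.02/20.01) = 1.183.
With d_HF + d_N₂ = 1520 mm, d_N₂ = 1520/(1 + 1.183) = 696.2 mm.
d_HF = 1520 − 696.2 = 824 mm.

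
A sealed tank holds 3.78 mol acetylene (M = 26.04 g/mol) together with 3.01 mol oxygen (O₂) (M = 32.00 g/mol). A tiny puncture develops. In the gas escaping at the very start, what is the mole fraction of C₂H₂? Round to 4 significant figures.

0.5820

Rate_i ∝ x_i/√M_i (Graham's law weighted by mole fraction), so the effusate composition follows n_i/√M_i.
Mole fraction of C₂H₂ in the effusate = (n_C₂H₂/√M_C₂H₂) / (n_C₂H₂/√M_C₂H₂ + n_O₂/√M_O₂)
= (3.78/√26.04) / (3.78/√26.04 + 3.01/√32.00) = 0.7407/(0.7407 + 0.5321) = 0.5820.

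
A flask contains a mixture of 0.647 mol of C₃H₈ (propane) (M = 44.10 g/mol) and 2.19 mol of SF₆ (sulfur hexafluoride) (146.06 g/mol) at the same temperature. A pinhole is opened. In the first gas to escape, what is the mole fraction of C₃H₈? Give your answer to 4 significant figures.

0.3497

The effusion rate of species i is ∝ p_i/√M_i ∝ n_i/√M_i.
x_C₃H₈(eff) = (n_C₃H₈/√M_C₃H₈) / (n_C₃H₈/√M_C₃H₈ + n_SF₆/√M_SF₆)
= (0.647/√44.10) / (0.647/√44.10 + 2.19/√146.06) = 0.09743/(0.09743 + 0.1812) = 0.3497.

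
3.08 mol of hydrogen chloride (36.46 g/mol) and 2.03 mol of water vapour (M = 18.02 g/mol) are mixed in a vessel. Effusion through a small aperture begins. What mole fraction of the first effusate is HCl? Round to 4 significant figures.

0.5161

The effusion rate of species i is ∝ p_i/√M_i ∝ n_i/√M_i.
Mole fraction of HCl in the effusate = (n_HCl/√M_HCl) / (n_HCl/√M_HCl + n_H₂O/√M_H₂O)
= (3.08/√36.46) / (3.08/√36.46 + 2.03/√18.02) = 0.5101/(0.5101 + 0.4782) = 0.5161.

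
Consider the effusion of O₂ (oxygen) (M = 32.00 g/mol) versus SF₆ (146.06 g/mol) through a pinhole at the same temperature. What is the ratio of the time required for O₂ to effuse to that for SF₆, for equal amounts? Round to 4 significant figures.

0.4681

From Graham's law, t_O₂/t_SF₆ = √(M_O₂/M_SF₆) = √(32.00/146.06) = √0.2191 = 0.4681.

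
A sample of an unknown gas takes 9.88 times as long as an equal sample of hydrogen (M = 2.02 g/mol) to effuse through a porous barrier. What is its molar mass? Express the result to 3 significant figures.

197 g/mol

Graham's law gives t_X/t_H₂ = √(M_X/M_H₂).
9.88 = √(M_X/2.02)
M_X = 2.02 × 9.88² = 2.02 × 97.61 = 197 g/mol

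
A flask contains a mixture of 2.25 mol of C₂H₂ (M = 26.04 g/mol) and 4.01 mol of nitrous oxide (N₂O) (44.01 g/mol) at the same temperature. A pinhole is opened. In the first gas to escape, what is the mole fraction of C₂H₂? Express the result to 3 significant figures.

Rate_i ∝ x_i/√M_i (Graham's law weighted by mole fraction), so the effusate composition follows n_i/√M_i.
Mole fraction of C₂H₂ in the effusate = (n_C₂H₂/√M_C₂H₂) / (n_C₂H₂/√M_C₂H₂ + n_N₂O/√M_N₂O)
= (2.25/√26.04) / (2.25/√26.04 + 4.01/√44.01) = 0.4409/(0.4409 + 0.6045) = 0.422.

0.422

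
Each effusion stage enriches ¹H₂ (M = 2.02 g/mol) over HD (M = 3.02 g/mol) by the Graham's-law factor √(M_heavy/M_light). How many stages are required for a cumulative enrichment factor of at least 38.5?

19

Single-stage factor α = √(3.02/2.02), so ln α = ½ ln(1.49505) = 0.2011.
Need α^N ≥ 38.5 ⇒ N ≥ ln(38.5) / ln α = 3.651 / 0.2011 = 18.16.
Minimum whole number of stages: N = 19.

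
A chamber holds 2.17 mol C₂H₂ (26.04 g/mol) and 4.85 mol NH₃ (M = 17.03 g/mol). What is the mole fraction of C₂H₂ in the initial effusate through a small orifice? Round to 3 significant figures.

Rate_i ∝ x_i/√M_i (Graham's law weighted by mole fraction), so the effusate composition follows n_i/√M_i.
Mole fraction of C₂H₂ in the effusate = (n_C₂H₂/√M_C₂H₂) / (n_C₂H₂/√M_C₂H₂ + n_NH₃/√M_NH₃)
= (2.17/√26.04) / (2.17/√26.04 + 4.85/√17.03) = 0.4252/(0.4252 + 1.175) = 0.266.

0.266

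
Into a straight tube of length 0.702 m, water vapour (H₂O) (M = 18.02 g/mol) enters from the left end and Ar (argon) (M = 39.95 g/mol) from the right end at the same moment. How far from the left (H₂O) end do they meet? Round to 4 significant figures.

The fronts meet when d_H₂O + d_Ar = L with d_H₂O/d_Ar = √(M_Ar/M_H₂O) (Graham's law). Here √(M_Ar/M_H₂O) = √(39.95/18.02) = 1.489.
With d_H₂O + d_Ar = 0.702 m, d_Ar = 0.702/(1 + 1.489) = 0.2820 m.
d_H₂O = 0.702 − 0.2820 = 0.4200 m.

0.4200 m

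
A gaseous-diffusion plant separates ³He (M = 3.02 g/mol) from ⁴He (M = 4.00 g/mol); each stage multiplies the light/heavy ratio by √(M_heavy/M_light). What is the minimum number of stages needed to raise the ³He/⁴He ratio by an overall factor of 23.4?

23

Single-stage factor α = √(4.00/3.02), so ln α = ½ ln(1.32450) = 0.1405.
Need α^N ≥ 23.4 ⇒ N ≥ ln(23.4) / ln α = 3.153 / 0.1405 = 22.44.
Minimum whole number of stages: N = 23.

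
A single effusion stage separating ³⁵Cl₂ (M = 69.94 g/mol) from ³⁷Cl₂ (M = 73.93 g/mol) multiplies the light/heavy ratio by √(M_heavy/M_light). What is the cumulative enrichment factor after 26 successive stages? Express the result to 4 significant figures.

2.057

The single-stage factor is √(M_heavy/M_light), so 26 stages give [√(73.93/69.94)]^26 = (73.93/69.94)^(26/2).
= 1.05705^13 = 2.057.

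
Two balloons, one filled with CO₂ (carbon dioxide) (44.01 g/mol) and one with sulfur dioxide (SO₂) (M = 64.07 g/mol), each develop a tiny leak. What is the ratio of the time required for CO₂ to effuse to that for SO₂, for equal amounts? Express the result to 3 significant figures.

0.829

From Graham's law, t_CO₂/t_SO₂ = √(M_CO₂/M_SO₂) = √(44.01/64.07) = √0.6869 = 0.829.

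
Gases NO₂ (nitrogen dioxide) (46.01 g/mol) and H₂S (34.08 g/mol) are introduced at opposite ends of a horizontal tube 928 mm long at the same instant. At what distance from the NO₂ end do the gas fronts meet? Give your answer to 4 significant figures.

429.2 mm

The fronts meet when d_NO₂ + d_H₂S = L with d_NO₂/d_H₂S = √(M_H₂S/M_NO₂) (Graham's law). Here √(M_H₂S/M_NO₂) = √(34.08/46.01) = 0.8606.
With d_NO₂ + d_H₂S = 928 mm, d_H₂S = 928/(1 + 0.8606) = 498.8 mm.
d_NO₂ = 928 − 498.8 = 429.2 mm.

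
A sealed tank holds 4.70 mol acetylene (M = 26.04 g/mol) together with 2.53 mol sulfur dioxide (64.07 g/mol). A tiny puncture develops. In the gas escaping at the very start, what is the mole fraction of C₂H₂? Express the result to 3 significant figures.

0.745

Rate_i ∝ x_i/√M_i (Graham's law weighted by mole fraction), so the effusate composition follows n_i/√M_i.
Mole fraction of C₂H₂ in the effusate = (n_C₂H₂/√M_C₂H₂) / (n_C₂H₂/√M_C₂H₂ + n_SO₂/√M_SO₂)
= (4.70/√26.04) / (4.70/√26.04 + 2.53/√64.07) = 0.9210/(0.9210 + 0.3161) = 0.745.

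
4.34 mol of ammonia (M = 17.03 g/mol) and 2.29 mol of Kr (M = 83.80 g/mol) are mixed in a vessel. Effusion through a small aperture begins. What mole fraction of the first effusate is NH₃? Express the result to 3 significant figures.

0.808

The effusion rate of species i is ∝ p_i/√M_i ∝ n_i/√M_i.
x_NH₃(eff) = (n_NH₃/√M_NH₃) / (n_NH₃/√M_NH₃ + n_Kr/√M_Kr)
= (4.34/√17.03) / (4.34/√17.03 + 2.29/√83.80) = 1.052/(1.052 + 0.2502) = 0.808.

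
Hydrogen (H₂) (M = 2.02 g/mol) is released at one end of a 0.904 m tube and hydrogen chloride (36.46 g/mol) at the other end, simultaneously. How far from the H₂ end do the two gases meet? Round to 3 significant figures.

0.732 m

The fronts meet when d_H₂ + d_HCl = L with d_H₂/d_HCl = √(M_HCl/M_H₂) (Graham's law). Here √(M_HCl/M_H₂) = √(36.46/2.02) = 4.248.
With d_H₂ + d_HCl = 0.904 m, d_HCl = 0.904/(1 + 4.248) = 0.1722 m.
d_H₂ = 0.904 − 0.1722 = 0.732 m.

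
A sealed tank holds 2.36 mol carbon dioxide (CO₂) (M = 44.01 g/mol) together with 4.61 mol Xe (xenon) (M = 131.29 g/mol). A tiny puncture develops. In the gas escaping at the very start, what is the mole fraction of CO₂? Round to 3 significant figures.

0.469

Rate_i ∝ x_i/√M_i (Graham's law weighted by mole fraction), so the effusate composition follows n_i/√M_i.
Mole fraction of CO₂ in the effusate = (n_CO₂/√M_CO₂) / (n_CO₂/√M_CO₂ + n_Xe/√M_Xe)
= (2.36/√44.01) / (2.36/√44.01 + 4.61/√131.29) = 0.3557/(0.3557 + 0.4023) = 0.469.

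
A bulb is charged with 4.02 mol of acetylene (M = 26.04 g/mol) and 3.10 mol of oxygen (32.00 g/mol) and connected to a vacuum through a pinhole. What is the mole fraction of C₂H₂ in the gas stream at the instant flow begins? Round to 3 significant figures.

Each component's effusion rate ∝ (its partial pressure)·(1/√M) ∝ n_i/√M_i.
So x_C₂H₂ in the escaping gas = (n_C₂H₂/√M_C₂H₂) / Σ(n_i/√M_i)
= (4.02/√26.04) / (4.02/√26.04 + 3.10/√32.00) = 0.7878/(0.7878 + 0.5480) = 0.590.

0.590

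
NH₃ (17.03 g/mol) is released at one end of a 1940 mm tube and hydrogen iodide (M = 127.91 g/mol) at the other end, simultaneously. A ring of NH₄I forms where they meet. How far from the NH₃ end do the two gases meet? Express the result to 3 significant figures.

The fronts meet when d_NH₃ + d_HI = L with d_NH₃/d_HI = √(M_HI/M_NH₃) (Graham's law). Here √(M_HI/M_NH₃) = √(127.91/17.03) = 2.741.
With d_NH₃ + d_HI = 1940 mm, d_HI = 1940/(1 + 2.741) = 518.6 mm.
d_NH₃ = 1940 − 518.6 = 1420 mm.

1420 mm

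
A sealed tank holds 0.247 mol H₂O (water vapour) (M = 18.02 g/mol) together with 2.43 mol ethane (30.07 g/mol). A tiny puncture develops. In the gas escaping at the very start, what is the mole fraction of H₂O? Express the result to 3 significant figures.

Each component's effusion rate ∝ (its partial pressure)·(1/√M) ∝ n_i/√M_i.
So x_H₂O in the escaping gas = (n_H₂O/√M_H₂O) / Σ(n_i/√M_i)
= (0.247/√18.02) / (0.247/√18.02 + 2.43/√30.07) = 0.05819/(0.05819 + 0.4431) = 0.116.

0.116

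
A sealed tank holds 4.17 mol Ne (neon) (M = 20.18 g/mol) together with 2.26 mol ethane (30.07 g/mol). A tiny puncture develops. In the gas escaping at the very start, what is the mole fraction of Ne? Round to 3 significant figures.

Effusion rate of each component ∝ n_i/√M_i (partial pressure × 1/√M).
Mole fraction of Ne in the effusate = (n_Ne/√M_Ne) / (n_Ne/√M_Ne + n_C₂H₆/√M_C₂H₆)
= (4.17/√20.18) / (4.17/√20.18 + 2.26/√30.07) = 0.9283/(0.9283 + 0.4121) = 0.693.

0.693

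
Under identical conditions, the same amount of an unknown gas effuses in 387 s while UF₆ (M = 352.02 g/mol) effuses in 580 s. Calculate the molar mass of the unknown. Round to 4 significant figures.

156.7 g/mol

Graham's law gives t_X/t_UF₆ = √(M_X/M_UF₆).
387/580 = 0.6672 = √(M_X/352.02)
M_X = 352.02 × 0.6672² = 352.02 × 0.4452 = 156.7 g/mol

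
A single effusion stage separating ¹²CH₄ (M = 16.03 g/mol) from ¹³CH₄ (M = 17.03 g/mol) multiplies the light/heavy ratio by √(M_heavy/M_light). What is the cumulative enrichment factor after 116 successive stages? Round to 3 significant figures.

33.4

Overall factor = α^116 with α = √(17.03/16.03), i.e. (17.03/16.03)^(116/2).
= 1.06238^58 = 33.4.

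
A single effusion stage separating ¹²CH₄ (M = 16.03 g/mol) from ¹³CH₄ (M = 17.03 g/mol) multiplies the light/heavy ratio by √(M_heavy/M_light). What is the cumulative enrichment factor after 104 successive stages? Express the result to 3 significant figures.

Each stage multiplies the ratio by α = √(17.03/16.03), so after 104 stages the overall factor is α^104 = (17.03/16.03)^(104/2).
= 1.06238^52 = 23.3.

23.3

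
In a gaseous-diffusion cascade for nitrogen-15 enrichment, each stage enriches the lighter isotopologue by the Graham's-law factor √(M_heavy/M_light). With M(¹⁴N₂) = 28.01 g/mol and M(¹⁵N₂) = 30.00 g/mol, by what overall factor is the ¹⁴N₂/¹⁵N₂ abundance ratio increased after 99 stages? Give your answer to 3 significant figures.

Each stage multiplies the ratio by α = √(30.00/28.01), so after 99 stages the overall factor is α^99 = (30.00/28.01)^(99/2).
= 1.07105^(99/2) = 29.9.

29.9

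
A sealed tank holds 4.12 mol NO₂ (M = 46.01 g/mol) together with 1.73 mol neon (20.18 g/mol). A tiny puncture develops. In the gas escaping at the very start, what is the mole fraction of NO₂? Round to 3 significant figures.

0.612

Effusion rate of each component ∝ n_i/√M_i (partial pressure × 1/√M).
x_NO₂(eff) = (n_NO₂/√M_NO₂) / (n_NO₂/√M_NO₂ + n_Ne/√M_Ne)
= (4.12/√46.01) / (4.12/√46.01 + 1.73/√20.18) = 0.6074/(0.6074 + 0.3851) = 0.612.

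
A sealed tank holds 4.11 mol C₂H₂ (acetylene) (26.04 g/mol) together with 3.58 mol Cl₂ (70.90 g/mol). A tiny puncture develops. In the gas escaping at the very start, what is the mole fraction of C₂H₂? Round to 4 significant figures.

Rate_i ∝ x_i/√M_i (Graham's law weighted by mole fraction), so the effusate composition follows n_i/√M_i.
x_C₂H₂(eff) = (n_C₂H₂/√M_C₂H₂) / (n_C₂H₂/√M_C₂H₂ + n_Cl₂/√M_Cl₂)
= (4.11/√26.04) / (4.11/√26.04 + 3.58/√70.90) = 0.8054/(0.8054 + 0.4252) = 0.6545.

0.6545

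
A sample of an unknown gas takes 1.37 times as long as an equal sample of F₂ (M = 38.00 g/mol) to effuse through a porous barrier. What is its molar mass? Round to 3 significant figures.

Graham's law gives t_X/t_F₂ = √(M_X/M_F₂).
1.37 = √(M_X/38.00)
M_X = 38.00 × 1.37² = 38.00 × 1.877 = 71.3 g/mol

71.3 g/mol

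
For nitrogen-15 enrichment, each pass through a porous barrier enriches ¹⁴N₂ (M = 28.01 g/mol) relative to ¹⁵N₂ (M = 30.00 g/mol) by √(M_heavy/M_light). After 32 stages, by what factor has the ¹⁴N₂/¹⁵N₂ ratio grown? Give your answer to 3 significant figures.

3.00

The single-stage factor is √(M_heavy/M_light), so 32 stages give [√(30.00/28.01)]^32 = (30.00/28.01)^(32/2).
= 1.07105^16 = 3.00.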